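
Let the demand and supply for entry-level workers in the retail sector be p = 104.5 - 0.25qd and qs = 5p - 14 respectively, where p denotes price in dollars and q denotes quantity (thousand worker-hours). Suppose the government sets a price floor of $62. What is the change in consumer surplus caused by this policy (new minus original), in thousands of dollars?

Rearranging demand gives qd = 418 - 4p. Equilibrium: 418 - 4p = 5p - 14, so 432 = 9p and p* = 48, q* = 226.
Since 62 > 48, the floor is binding.
At p = 62: qd = 418 - 4·62 = 170 and qs = 5·62 - 14 = 296.
Consumer surplus without the control is ½ · (104.5 - 48) · 226 = 6384.5.
With the floor, consumers buy 170 units at 62, so CS = ½ · (104.5 - 62) · 170 = 3612.5.
Change in consumer surplus = 3612.5 - 6384.5 = -2772.

-2772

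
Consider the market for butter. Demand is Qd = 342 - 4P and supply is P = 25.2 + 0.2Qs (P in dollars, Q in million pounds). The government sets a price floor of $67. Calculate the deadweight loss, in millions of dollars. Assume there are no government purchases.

810

Rearranging supply gives Qs = 5P - 126. Setting quantity demanded equal to quantity supplied, 342 - 4P = 5P - 126, gives P* = 52 and Q* = 134.
Because the floor (67) lies above the market-clearing price, it is binding.
At P = 67: Qd = 342 - 4·67 = 74 and Qs = 5·67 - 126 = 209.
Quantity traded falls to 74. At Q = 74 the demand price is (342 - 74)/4 = 67 and the supply price is (126 + 74)/5 = 40.
Deadweight loss = ½ · (67 - 40) · (134 - 74) = ½ · 27 · 60 = 810.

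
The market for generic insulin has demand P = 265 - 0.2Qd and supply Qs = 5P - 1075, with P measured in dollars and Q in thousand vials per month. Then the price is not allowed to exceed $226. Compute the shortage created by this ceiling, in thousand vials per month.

140

Rearranging demand gives Qd = 1325 - 5P. In a free market, 1325 - 5P = 5P - 1075 gives the equilibrium P* = 240, Q* = 125.
The ceiling of 226 is below the equilibrium price 240, so it binds.
At P = 226: Qd = 1325 - 5·226 = 195 and Qs = 5·226 - 1075 = 55.
Shortage = Qd - Qs = 195 - 55 = 140.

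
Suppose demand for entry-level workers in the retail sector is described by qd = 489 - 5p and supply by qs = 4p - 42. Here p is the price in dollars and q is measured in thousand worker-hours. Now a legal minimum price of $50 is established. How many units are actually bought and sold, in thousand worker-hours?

194

Setting quantity demanded equal to quantity supplied, 489 - 5p = 4p - 42, gives p* = 59 and q* = 194.
The floor of 50 is below the equilibrium price 59, so it is not binding; the market clears at p* = 59, q* = 194.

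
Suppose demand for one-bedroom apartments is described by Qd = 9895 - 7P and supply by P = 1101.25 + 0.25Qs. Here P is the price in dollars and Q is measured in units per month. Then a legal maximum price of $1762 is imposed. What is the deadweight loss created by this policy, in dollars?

Rearranging supply gives Qs = 4P - 4405. In a free market, 9895 - 7P = 4P - 4405 gives the equilibrium P* = 1300, Q* = 795.
Since 1762 is above P* = 1300, the ceiling does not bind and the free-market outcome prevails.
Since the control does not bind, no trades are prevented and deadweight loss is zero.

0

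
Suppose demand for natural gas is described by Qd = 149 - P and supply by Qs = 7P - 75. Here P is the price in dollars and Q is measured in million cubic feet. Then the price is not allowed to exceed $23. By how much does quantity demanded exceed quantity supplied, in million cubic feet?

Setting quantity demanded equal to quantity supplied, 149 - P = 7P - 75, gives P* = 28 and Q* = 121.
The ceiling of 23 is below the equilibrium price 28, so it binds.
At P = 23: Qd = 149 - 23 = 126 and Qs = 7·23 - 75 = 86.
Shortage = Qd - Qs = 126 - 86 = 40.

40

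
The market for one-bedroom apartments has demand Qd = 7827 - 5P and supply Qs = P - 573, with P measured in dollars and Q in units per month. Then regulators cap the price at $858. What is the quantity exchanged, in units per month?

285

In a free market, 7827 - 5P = P - 573 gives the equilibrium P* = 1400, Q* = 827.
The ceiling of 858 is below the equilibrium price 1400, so it binds.
At P = 858: Qd = 7827 - 5·858 = 3537 and Qs = 858 - 573 = 285.
The quantity actually transacted is the short side, supply: 285.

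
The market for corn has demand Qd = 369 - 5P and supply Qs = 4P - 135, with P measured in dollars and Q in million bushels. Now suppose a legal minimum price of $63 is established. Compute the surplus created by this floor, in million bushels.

63

In a free market, 369 - 5P = 4P - 135 gives the equilibrium P* = 56, Q* = 89.
The floor of 63 is above the equilibrium price 56, so it binds.
At P = 63: Qd = 369 - 5·63 = 54 and Qs = 4·63 - 135 = 117.
Surplus = Qs - Qd = 117 - 54 = 63.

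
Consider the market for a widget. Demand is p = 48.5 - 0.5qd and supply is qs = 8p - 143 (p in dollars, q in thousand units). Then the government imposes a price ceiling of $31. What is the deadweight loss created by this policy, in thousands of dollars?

0

Rearranging demand gives qd = 97 - 2p. Without the control the market clears where 97 - 2p = 8p - 143, i.e. p* = 24 and q* = 49.
Since 31 is above p* = 24, the ceiling does not bind and the free-market outcome prevails.
Since the control does not bind, no trades are prevented and deadweight loss is zero.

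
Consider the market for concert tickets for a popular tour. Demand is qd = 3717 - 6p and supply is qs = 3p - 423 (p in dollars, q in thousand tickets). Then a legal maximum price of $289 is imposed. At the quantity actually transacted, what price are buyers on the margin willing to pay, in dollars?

Setting quantity demanded equal to quantity supplied, 3717 - 6p = 3p - 423, gives p* = 460 and q* = 957.
Since 289 < 460, the ceiling is binding.
At p = 289: qd = 3717 - 6·289 = 1983 and qs = 3·289 - 423 = 444.
Only 444 units reach the market. On the demand curve, the marginal buyer's willingness to pay at q = 444 is (3717 - 444)/6 = 545.5.

545.5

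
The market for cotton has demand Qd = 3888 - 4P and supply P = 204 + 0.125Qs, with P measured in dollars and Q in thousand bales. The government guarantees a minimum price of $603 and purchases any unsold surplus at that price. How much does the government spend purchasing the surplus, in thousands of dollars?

1034748

Rearranging supply gives Qs = 8P - 1632. Setting quantity demanded equal to quantity supplied, 3888 - 4P = 8P - 1632, gives P* = 460 and Q* = 2048.
Since 603 > 460, the floor is binding.
At P = 603: Qd = 3888 - 4·603 = 1476 and Qs = 8·603 - 1632 = 3192.
Surplus = Qs - Qd = 1716.
Government expenditure = surplus × support price = 1716 × 603 = 1034748.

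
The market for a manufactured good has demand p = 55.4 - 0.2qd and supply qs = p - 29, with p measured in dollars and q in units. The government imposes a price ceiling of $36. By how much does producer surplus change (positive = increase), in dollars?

Rearranging demand gives qd = 277 - 5p. Without the control the market clears where 277 - 5p = p - 29, i.e. p* = 51 and q* = 22.
Because the ceiling (36) lies below the market-clearing price, it is binding.
At p = 36: qd = 277 - 5·36 = 97 and qs = 36 - 29 = 7.
Producer surplus without the control is ½ · (51 - 29) · 22 = 242.
With the ceiling, producers sell 7 units at 36, so PS = ½ · (36 - 29) · 7 = 24.5.
Change in producer surplus = 24.5 - 242 = -217.5.

-217.5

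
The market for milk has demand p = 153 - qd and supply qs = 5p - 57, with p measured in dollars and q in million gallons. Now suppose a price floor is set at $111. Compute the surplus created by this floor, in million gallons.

Rearranging demand gives qd = 153 - p. In a free market, 153 - p = 5p - 57 gives the equilibrium p* = 35, q* = 118.
Since 111 > 35, the floor is binding.
At p = 111: qd = 153 - 111 = 42 and qs = 5·111 - 57 = 498.
Surplus = qs - qd = 498 - 42 = 456.

456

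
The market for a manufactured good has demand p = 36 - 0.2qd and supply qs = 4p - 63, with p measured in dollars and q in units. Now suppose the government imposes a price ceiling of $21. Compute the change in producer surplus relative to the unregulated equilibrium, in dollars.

-198

Rearranging demand gives qd = 180 - 5p. Setting quantity demanded equal to quantity supplied, 180 - 5p = 4p - 63, gives p* = 27 and q* = 45.
Because the ceiling (21) lies below the market-clearing price, it is binding.
At p = 21: qd = 180 - 5·21 = 75 and qs = 4·21 - 63 = 21.
Producer surplus without the control is ½ · (27 - 15.75) · 45 = 253.125.
With the ceiling, producers sell 21 units at 21, so PS = ½ · (21 - 15.75) · 21 = 55.125.
Change in producer surplus = 55.125 - 253.125 = -198.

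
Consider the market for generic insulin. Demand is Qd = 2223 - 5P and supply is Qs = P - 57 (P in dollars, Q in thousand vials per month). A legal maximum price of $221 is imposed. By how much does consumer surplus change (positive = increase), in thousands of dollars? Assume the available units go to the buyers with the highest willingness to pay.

23547.9

Setting quantity demanded equal to quantity supplied, 2223 - 5P = P - 57, gives P* = 380 and Q* = 323.
Because the ceiling (221) lies below the market-clearing price, it is binding.
At P = 221: Qd = 2223 - 5·221 = 1118 and Qs = 221 - 57 = 164.
Consumer surplus without the control is ½ · (444.6 - 380) · 323 = 10432.9.
With the ceiling, 164 units are sold at 221 (assume they go to the highest-value buyers). The demand price at Q = 164 is 411.8, so CS = ½ · [(444.6 - 221) + (411.8 - 221)] · 164 = 33980.8.
Change in consumer surplus = 33980.8 - 10432.9 = 23547.9.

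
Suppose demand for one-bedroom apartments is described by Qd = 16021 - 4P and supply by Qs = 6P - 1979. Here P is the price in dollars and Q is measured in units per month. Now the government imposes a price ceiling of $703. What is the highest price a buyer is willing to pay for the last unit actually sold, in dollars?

In a free market, 16021 - 4P = 6P - 1979 gives the equilibrium P* = 1800, Q* = 8821.
The ceiling of 703 is below the equilibrium price 1800, so it binds.
At P = 703: Qd = 16021 - 4·703 = 13209 and Qs = 6·703 - 1979 = 2239.
Only 2239 units reach the market. On the demand curve, the marginal buyer's willingness to pay at Q = 2239 is (16021 - 2239)/4 = 3445.5.

3445.5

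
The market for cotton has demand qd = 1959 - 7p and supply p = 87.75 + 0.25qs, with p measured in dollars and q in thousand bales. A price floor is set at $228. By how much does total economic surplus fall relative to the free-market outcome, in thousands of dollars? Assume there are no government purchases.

Rearranging supply gives qs = 4p - 351. Equilibrium: 1959 - 7p = 4p - 351, so 2310 = 11p and p* = 210, q* = 489.
Because the floor (228) lies above the market-clearing price, it is binding.
At p = 228: qd = 1959 - 7·228 = 363 and qs = 4·228 - 351 = 561.
Quantity traded falls to 363. At q = 363 the demand price is (1959 - 363)/7 = 228 and the supply price is (351 + 363)/4 = 178.5.
Deadweight loss = ½ · (228 - 178.5) · (489 - 363) = ½ · 49.5 · 126 = 3118.5.

3118.5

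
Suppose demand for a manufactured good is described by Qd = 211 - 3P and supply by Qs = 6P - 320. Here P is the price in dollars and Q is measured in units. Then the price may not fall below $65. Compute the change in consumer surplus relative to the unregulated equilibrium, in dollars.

-150

Setting quantity demanded equal to quantity supplied, 211 - 3P = 6P - 320, gives P* = 59 and Q* = 34.
The floor of 65 is above the equilibrium price 59, so it binds.
At P = 65: Qd = 211 - 3·65 = 16 and Qs = 6·65 - 320 = 70.
Consumer surplus without the control is ½ · (211/3 - 59) · 34 = 578/3.
With the floor, consumers buy 16 units at 65, so CS = ½ · (211/3 - 65) · 16 = 128/3.
Change in consumer surplus = 128/3 - 578/3 = -150.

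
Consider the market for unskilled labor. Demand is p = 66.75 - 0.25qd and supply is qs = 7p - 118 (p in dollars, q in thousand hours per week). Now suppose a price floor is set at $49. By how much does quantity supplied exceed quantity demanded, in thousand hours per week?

Rearranging demand gives qd = 267 - 4p. Setting quantity demanded equal to quantity supplied, 267 - 4p = 7p - 118, gives p* = 35 and q* = 127.
Because the floor (49) lies above the market-clearing price, it is binding.
At p = 49: qd = 267 - 4·49 = 71 and qs = 7·49 - 118 = 225.
Surplus = qs - qd = 225 - 71 = 154.

154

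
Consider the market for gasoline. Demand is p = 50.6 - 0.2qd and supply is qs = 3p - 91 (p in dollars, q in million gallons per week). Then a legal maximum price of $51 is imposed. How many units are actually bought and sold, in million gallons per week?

38

Rearranging demand gives qd = 253 - 5p. Equilibrium: 253 - 5p = 3p - 91, so 344 = 8p and p* = 43, q* = 38.
The ceiling of 51 is above the equilibrium price 43, so it is not binding; the market clears at p* = 43, q* = 38.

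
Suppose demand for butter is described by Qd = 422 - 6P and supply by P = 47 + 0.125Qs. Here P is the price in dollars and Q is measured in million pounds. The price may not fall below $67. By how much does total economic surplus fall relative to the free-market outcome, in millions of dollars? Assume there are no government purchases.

525

Rearranging supply gives Qs = 8P - 376. Without the control the market clears where 422 - 6P = 8P - 376, i.e. P* = 57 and Q* = 80.
Because the floor (67) lies above the market-clearing price, it is binding.
At P = 67: Qd = 422 - 6·67 = 20 and Qs = 8·67 - 376 = 160.
Quantity traded falls to 20. At Q = 20 the demand price is (422 - 20)/6 = 67 and the supply price is (376 + 20)/8 = 49.5.
Deadweight loss = ½ · (67 - 49.5) · (80 - 20) = ½ · 17.5 · 60 = 525.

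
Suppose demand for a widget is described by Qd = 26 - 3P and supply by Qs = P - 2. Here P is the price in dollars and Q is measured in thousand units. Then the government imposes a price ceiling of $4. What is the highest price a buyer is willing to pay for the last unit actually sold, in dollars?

8

In a free market, 26 - 3P = P - 2 gives the equilibrium P* = 7, Q* = 5.
Because the ceiling (4) lies below the market-clearing price, it is binding.
At P = 4: Qd = 26 - 3·4 = 14 and Qs = 4 - 2 = 2.
Only 2 units reach the market. On the demand curve, the marginal buyer's willingness to pay at Q = 2 is (26 - 2)/3 = 8.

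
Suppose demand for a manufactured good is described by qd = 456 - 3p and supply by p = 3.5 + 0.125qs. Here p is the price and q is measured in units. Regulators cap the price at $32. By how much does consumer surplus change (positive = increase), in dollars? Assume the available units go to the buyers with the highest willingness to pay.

Rearranging supply gives qs = 8p - 28. Setting quantity demanded equal to quantity supplied, 456 - 3p = 8p - 28, gives p* = 44 and q* = 324.
Since 32 < 44, the ceiling is binding.
At p = 32: qd = 456 - 3·32 = 360 and qs = 8·32 - 28 = 228.
Consumer surplus without the control is ½ · (152 - 44) · 324 = 17496.
With the ceiling, 228 units are sold at 32 (assume they go to the highest-value buyers). The demand price at q = 228 is 76, so CS = ½ · [(152 - 32) + (76 - 32)] · 228 = 18696.
Change in consumer surplus = 18696 - 17496 = 1200.

1200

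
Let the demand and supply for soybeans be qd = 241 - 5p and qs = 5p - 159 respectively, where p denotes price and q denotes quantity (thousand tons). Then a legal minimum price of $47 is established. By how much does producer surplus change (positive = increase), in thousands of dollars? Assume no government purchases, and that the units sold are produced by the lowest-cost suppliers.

Without the control the market clears where 241 - 5p = 5p - 159, i.e. p* = 40 and q* = 41.
Since 47 > 40, the floor is binding.
At p = 47: qd = 241 - 5·47 = 6 and qs = 5·47 - 159 = 76.
Producer surplus without the control is ½ · (40 - 31.8) · 41 = 168.1.
With the floor, 6 units are sold at 47. The supply price at q = 6 is 33, so PS = ½ · [(47 - 31.8) + (47 - 33)] · 6 = 87.6.
Change in producer surplus = 87.6 - 168.1 = -80.5.

-80.5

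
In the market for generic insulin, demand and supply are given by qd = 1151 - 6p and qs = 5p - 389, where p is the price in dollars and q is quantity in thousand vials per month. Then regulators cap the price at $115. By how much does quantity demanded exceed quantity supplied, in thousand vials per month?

275

Without the control the market clears where 1151 - 6p = 5p - 389, i.e. p* = 140 and q* = 311.
Since 115 < 140, the ceiling is binding.
At p = 115: qd = 1151 - 6·115 = 461 and qs = 5·115 - 389 = 186.
Shortage = qd - qs = 461 - 186 = 275.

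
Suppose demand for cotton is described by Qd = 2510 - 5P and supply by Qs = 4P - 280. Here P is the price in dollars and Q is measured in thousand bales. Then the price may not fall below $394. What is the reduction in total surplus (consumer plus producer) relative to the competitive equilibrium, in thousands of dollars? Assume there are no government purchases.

39690

Without the control the market clears where 2510 - 5P = 4P - 280, i.e. P* = 310 and Q* = 960.
Since 394 > 310, the floor is binding.
At P = 394: Qd = 2510 - 5·394 = 540 and Qs = 4·394 - 280 = 1296.
Quantity traded falls to 540. At Q = 540 the demand price is (2510 - 540)/5 = 394 and the supply price is (280 + 540)/4 = 205.
Deadweight loss = ½ · (394 - 205) · (960 - 540) = ½ · 189 · 420 = 39690.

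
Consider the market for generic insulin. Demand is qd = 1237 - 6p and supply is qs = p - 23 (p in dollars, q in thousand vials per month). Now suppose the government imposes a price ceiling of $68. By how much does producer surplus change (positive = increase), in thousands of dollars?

In a free market, 1237 - 6p = p - 23 gives the equilibrium p* = 180, q* = 157.
Since 68 < 180, the ceiling is binding.
At p = 68: qd = 1237 - 6·68 = 829 and qs = 68 - 23 = 45.
Producer surplus without the control is ½ · (180 - 23) · 157 = 12324.5.
With the ceiling, producers sell 45 units at 68, so PS = ½ · (68 - 23) · 45 = 1012.5.
Change in producer surplus = 1012.5 - 12324.5 = -11312.

-11312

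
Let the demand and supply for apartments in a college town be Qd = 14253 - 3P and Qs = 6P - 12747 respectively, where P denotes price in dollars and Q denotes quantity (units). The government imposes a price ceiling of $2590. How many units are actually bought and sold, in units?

Without the control the market clears where 14253 - 3P = 6P - 12747, i.e. P* = 3000 and Q* = 5253.
Since 2590 < 3000, the ceiling is binding.
At P = 2590: Qd = 14253 - 3·2590 = 6483 and Qs = 6·2590 - 12747 = 2793.
The quantity actually transacted is the short side, supply: 2793.

2793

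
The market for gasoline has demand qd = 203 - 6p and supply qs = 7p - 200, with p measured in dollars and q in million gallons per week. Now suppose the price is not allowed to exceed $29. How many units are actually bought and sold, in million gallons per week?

3

Without the control the market clears where 203 - 6p = 7p - 200, i.e. p* = 31 and q* = 17.
Since 29 < 31, the ceiling is binding.
At p = 29: qd = 203 - 6·29 = 29 and qs = 7·29 - 200 = 3.
The quantity actually transacted is the short side, supply: 3.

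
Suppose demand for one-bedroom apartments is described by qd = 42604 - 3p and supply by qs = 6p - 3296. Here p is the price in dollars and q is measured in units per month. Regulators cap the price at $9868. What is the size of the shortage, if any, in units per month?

Setting quantity demanded equal to quantity supplied, 42604 - 3p = 6p - 3296, gives p* = 5100 and q* = 27304.
The ceiling of 9868 is above the equilibrium price 5100, so it is not binding; the market clears at p* = 5100, q* = 27304.
Since the control does not bind, there is no shortage.

0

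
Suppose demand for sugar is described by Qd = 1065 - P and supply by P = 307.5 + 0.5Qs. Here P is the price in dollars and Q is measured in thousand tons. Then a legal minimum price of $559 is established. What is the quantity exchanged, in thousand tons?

Rearranging supply gives Qs = 2P - 615. Setting quantity demanded equal to quantity supplied, 1065 - P = 2P - 615, gives P* = 560 and Q* = 505.
Since 559 is below P* = 560, the floor does not bind and the free-market outcome prevails.

505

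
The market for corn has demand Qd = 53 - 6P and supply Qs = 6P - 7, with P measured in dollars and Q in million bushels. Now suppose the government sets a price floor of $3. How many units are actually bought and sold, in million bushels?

In a free market, 53 - 6P = 6P - 7 gives the equilibrium P* = 5, Q* = 23.
Since 3 is below P* = 5, the floor does not bind and the free-market outcome prevails.

23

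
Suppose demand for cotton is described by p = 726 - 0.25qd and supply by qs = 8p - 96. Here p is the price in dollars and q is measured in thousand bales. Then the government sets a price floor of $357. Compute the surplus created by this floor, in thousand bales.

Rearranging demand gives qd = 2904 - 4p. In a free market, 2904 - 4p = 8p - 96 gives the equilibrium p* = 250, q* = 1904.
Because the floor (357) lies above the market-clearing price, it is binding.
At p = 357: qd = 2904 - 4·357 = 1476 and qs = 8·357 - 96 = 2760.
Surplus = qs - qd = 2760 - 1476 = 1284.

1284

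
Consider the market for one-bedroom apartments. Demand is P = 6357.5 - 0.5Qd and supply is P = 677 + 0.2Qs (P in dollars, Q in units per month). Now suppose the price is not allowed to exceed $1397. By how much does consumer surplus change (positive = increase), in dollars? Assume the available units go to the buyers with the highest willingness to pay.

Rearranging demand gives Qd = 12715 - 2P; rearranging supply gives Qs = 5P - 3385. Setting quantity demanded equal to quantity supplied, 12715 - 2P = 5P - 3385, gives P* = 2300 and Q* = 8115.
Since 1397 < 2300, the ceiling is binding.
At P = 1397: Qd = 12715 - 2·1397 = 9921 and Qs = 5·1397 - 3385 = 3600.
Consumer surplus without the control is ½ · (6357.5 - 2300) · 8115 = 16463306.25.
With the ceiling, 3600 units are sold at 1397 (assume they go to the highest-value buyers). The demand price at Q = 3600 is 4557.5, so CS = ½ · [(6357.5 - 1397) + (4557.5 - 1397)] · 3600 = 14617800.
Change in consumer surplus = 14617800 - 16463306.25 = -1845506.25.

-1845506.25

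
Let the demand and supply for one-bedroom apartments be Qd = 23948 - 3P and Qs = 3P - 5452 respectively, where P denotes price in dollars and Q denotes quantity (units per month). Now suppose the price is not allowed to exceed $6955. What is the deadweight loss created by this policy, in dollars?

Without the control the market clears where 23948 - 3P = 3P - 5452, i.e. P* = 4900 and Q* = 9248.
The ceiling of 6955 is above the equilibrium price 4900, so it is not binding; the market clears at P* = 4900, Q* = 9248.
Since the control does not bind, no trades are prevented and deadweight loss is zero.

0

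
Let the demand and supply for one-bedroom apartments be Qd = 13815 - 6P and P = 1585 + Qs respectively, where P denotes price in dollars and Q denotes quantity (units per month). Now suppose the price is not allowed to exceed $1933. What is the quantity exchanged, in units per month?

Rearranging supply gives Qs = P - 1585. Without the control the market clears where 13815 - 6P = P - 1585, i.e. P* = 2200 and Q* = 615.
Because the ceiling (1933) lies below the market-clearing price, it is binding.
At P = 1933: Qd = 13815 - 6·1933 = 2217 and Qs = 1933 - 1585 = 348.
The quantity actually transacted is the short side, supply: 348.

348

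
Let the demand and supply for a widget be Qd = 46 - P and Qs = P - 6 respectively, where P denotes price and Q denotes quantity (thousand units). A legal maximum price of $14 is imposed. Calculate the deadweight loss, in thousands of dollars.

Without the control the market clears where 46 - P = P - 6, i.e. P* = 26 and Q* = 20.
Since 14 < 26, the ceiling is binding.
At P = 14: Qd = 46 - 14 = 32 and Qs = 14 - 6 = 8.
Quantity traded falls to 8. At Q = 8 the demand price is 46 - 8 = 38 and the supply price is 6 + 8 = 14.
Deadweight loss = ½ · (38 - 14) · (20 - 8) = ½ · 24 · 12 = 144.

144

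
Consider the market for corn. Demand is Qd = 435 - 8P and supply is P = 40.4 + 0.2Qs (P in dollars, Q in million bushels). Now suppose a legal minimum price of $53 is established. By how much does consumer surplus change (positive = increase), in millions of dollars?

Rearranging supply gives Qs = 5P - 202. Equilibrium: 435 - 8P = 5P - 202, so 637 = 13P and P* = 49, Q* = 43.
Since 53 > 49, the floor is binding.
At P = 53: Qd = 435 - 8·53 = 11 and Qs = 5·53 - 202 = 63.
Consumer surplus without the control is ½ · (54.375 - 49) · 43 = 115.5625.
With the floor, consumers buy 11 units at 53, so CS = ½ · (54.375 - 53) · 11 = 7.5625.
Change in consumer surplus = 7.5625 - 115.5625 = -108.

-108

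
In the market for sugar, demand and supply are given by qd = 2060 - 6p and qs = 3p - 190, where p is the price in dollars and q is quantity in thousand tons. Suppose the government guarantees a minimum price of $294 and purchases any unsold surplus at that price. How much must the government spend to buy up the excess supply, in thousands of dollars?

Setting quantity demanded equal to quantity supplied, 2060 - 6p = 3p - 190, gives p* = 250 and q* = 560.
Because the floor (294) lies above the market-clearing price, it is binding.
At p = 294: qd = 2060 - 6·294 = 296 and qs = 3·294 - 190 = 692.
Surplus = qs - qd = 396.
Government expenditure = surplus × support price = 396 × 294 = 116424.

116424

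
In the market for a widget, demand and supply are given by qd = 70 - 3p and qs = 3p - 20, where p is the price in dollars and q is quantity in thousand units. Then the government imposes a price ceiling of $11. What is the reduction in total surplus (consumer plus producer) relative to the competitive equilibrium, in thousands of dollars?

48

Setting quantity demanded equal to quantity supplied, 70 - 3p = 3p - 20, gives p* = 15 and q* = 25.
Because the ceiling (11) lies below the market-clearing price, it is binding.
At p = 11: qd = 70 - 3·11 = 37 and qs = 3·11 - 20 = 13.
Quantity traded falls to 13. At q = 13 the demand price is (70 - 13)/3 = 19 and the supply price is (20 + 13)/3 = 11.
Deadweight loss = ½ · (19 - 11) · (25 - 13) = ½ · 8 · 12 = 48.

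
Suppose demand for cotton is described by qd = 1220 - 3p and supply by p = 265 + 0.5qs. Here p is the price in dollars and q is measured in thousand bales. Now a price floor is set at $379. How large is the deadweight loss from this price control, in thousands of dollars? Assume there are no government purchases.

Rearranging supply gives qs = 2p - 530. In a free market, 1220 - 3p = 2p - 530 gives the equilibrium p* = 350, q* = 170.
The floor of 379 is above the equilibrium price 350, so it binds.
At p = 379: qd = 1220 - 3·379 = 83 and qs = 2·379 - 530 = 228.
Quantity traded falls to 83. At q = 83 the demand price is (1220 - 83)/3 = 379 and the supply price is (530 + 83)/2 = 306.5.
Deadweight loss = ½ · (379 - 306.5) · (170 - 83) = ½ · 72.5 · 87 = 3153.75.

3153.75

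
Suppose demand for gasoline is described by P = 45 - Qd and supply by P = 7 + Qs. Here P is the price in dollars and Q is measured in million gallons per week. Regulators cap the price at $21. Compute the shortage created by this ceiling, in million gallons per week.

Rearranging demand gives Qd = 45 - P; rearranging supply gives Qs = P - 7. Without the control the market clears where 45 - P = P - 7, i.e. P* = 26 and Q* = 19.
Since 21 < 26, the ceiling is binding.
At P = 21: Qd = 45 - 21 = 24 and Qs = 21 - 7 = 14.
Shortage = Qd - Qs = 24 - 14 = 10.

10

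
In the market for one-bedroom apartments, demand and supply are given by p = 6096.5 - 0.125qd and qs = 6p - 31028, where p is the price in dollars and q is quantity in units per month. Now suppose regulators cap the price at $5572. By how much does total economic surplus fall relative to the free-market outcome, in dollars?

86016

Rearranging demand gives qd = 48772 - 8p. Equilibrium: 48772 - 8p = 6p - 31028, so 79800 = 14p and p* = 5700, q* = 3172.
Since 5572 < 5700, the ceiling is binding.
At p = 5572: qd = 48772 - 8·5572 = 4196 and qs = 6·5572 - 31028 = 2404.
Quantity traded falls to 2404. At q = 2404 the demand price is (48772 - 2404)/8 = 5796 and the supply price is (31028 + 2404)/6 = 5572.
Deadweight loss = ½ · (5796 - 5572) · (3172 - 2404) = ½ · 224 · 768 = 86016.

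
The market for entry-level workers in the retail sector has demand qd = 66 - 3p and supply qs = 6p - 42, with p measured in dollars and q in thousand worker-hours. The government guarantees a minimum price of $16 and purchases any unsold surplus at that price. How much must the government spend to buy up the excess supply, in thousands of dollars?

576

Setting quantity demanded equal to quantity supplied, 66 - 3p = 6p - 42, gives p* = 12 and q* = 30.
Because the floor (16) lies above the market-clearing price, it is binding.
At p = 16: qd = 66 - 3·16 = 18 and qs = 6·16 - 42 = 54.
Surplus = qs - qd = 36.
Government expenditure = surplus × support price = 36 × 16 = 576.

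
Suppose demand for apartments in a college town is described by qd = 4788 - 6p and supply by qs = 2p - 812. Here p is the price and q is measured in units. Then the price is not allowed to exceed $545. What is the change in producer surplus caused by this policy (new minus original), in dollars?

Without the control the market clears where 4788 - 6p = 2p - 812, i.e. p* = 700 and q* = 588.
Because the ceiling (545) lies below the market-clearing price, it is binding.
At p = 545: qd = 4788 - 6·545 = 1518 and qs = 2·545 - 812 = 278.
Producer surplus without the control is ½ · (700 - 406) · 588 = 86436.
With the ceiling, producers sell 278 units at 545, so PS = ½ · (545 - 406) · 278 = 19321.
Change in producer surplus = 19321 - 86436 = -67115.

-67115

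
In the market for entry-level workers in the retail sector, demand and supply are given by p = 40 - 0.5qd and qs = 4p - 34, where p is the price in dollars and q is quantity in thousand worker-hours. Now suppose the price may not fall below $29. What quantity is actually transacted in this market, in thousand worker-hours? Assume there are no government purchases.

22

Rearranging demand gives qd = 80 - 2p. Equilibrium: 80 - 2p = 4p - 34, so 114 = 6p and p* = 19, q* = 42.
Since 29 > 19, the floor is binding.
At p = 29: qd = 80 - 2·29 = 22 and qs = 4·29 - 34 = 82.
The quantity actually transacted is the short side, demand: 22.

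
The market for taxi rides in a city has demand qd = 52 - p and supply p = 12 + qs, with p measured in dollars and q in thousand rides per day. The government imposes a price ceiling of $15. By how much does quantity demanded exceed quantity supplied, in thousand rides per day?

Rearranging supply gives qs = p - 12. Setting quantity demanded equal to quantity supplied, 52 - p = p - 12, gives p* = 32 and q* = 20.
Since 15 < 32, the ceiling is binding.
At p = 15: qd = 52 - 15 = 37 and qs = 15 - 12 = 3.
Shortage = qd - qs = 37 - 3 = 34.

34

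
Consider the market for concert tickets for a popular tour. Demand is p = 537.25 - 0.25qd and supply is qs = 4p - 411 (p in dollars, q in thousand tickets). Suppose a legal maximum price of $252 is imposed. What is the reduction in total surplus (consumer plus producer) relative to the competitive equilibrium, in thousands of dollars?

18496

Rearranging demand gives qd = 2149 - 4p. In a free market, 2149 - 4p = 4p - 411 gives the equilibrium p* = 320, q* = 869.
The ceiling of 252 is below the equilibrium price 320, so it binds.
At p = 252: qd = 2149 - 4·252 = 1141 and qs = 4·252 - 411 = 597.
Quantity traded falls to 597. At q = 597 the demand price is (2149 - 597)/4 = 388 and the supply price is (411 + 597)/4 = 252.
Deadweight loss = ½ · (388 - 252) · (869 - 597) = ½ · 136 · 272 = 18496.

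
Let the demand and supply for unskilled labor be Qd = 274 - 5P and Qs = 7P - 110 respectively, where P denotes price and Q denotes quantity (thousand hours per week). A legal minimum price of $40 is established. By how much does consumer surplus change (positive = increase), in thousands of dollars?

-752

Setting quantity demanded equal to quantity supplied, 274 - 5P = 7P - 110, gives P* = 32 and Q* = 114.
Because the floor (40) lies above the market-clearing price, it is binding.
At P = 40: Qd = 274 - 5·40 = 74 and Qs = 7·40 - 110 = 170.
Consumer surplus without the control is ½ · (54.8 - 32) · 114 = 1299.6.
With the floor, consumers buy 74 units at 40, so CS = ½ · (54.8 - 40) · 74 = 547.6.
Change in consumer surplus = 547.6 - 1299.6 = -752.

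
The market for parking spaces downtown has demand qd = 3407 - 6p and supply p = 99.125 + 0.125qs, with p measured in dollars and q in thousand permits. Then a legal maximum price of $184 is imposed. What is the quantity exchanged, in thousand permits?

Rearranging supply gives qs = 8p - 793. Setting quantity demanded equal to quantity supplied, 3407 - 6p = 8p - 793, gives p* = 300 and q* = 1607.
The ceiling of 184 is below the equilibrium price 300, so it binds.
At p = 184: qd = 3407 - 6·184 = 2303 and qs = 8·184 - 793 = 679.
The quantity actually transacted is the short side, supply: 679.

679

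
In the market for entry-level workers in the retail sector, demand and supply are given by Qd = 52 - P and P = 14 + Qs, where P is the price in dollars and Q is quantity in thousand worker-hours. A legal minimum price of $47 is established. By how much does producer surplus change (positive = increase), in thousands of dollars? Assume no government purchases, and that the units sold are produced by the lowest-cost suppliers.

-28

Rearranging supply gives Qs = P - 14. Without the control the market clears where 52 - P = P - 14, i.e. P* = 33 and Q* = 19.
Since 47 > 33, the floor is binding.
At P = 47: Qd = 52 - 47 = 5 and Qs = 47 - 14 = 33.
Producer surplus without the control is ½ · (33 - 14) · 19 = 180.5.
With the floor, 5 units are sold at 47. The supply price at Q = 5 is 19, so PS = ½ · [(47 - 14) + (47 - 19)] · 5 = 152.5.
Change in producer surplus = 152.5 - 180.5 = -28.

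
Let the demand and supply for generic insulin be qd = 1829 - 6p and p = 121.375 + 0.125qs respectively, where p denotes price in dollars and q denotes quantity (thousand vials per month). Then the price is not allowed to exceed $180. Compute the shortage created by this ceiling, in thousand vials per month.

280

Rearranging supply gives qs = 8p - 971. Without the control the market clears where 1829 - 6p = 8p - 971, i.e. p* = 200 and q* = 629.
The ceiling of 180 is below the equilibrium price 200, so it binds.
At p = 180: qd = 1829 - 6·180 = 749 and qs = 8·180 - 971 = 469.
Shortage = qd - qs = 749 - 469 = 280.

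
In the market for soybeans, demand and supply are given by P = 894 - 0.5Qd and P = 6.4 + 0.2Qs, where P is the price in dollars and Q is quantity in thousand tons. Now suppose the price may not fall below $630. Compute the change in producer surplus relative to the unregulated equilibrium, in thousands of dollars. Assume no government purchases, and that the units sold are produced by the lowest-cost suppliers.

Rearranging demand gives Qd = 1788 - 2P; rearranging supply gives Qs = 5P - 32. Without the control the market clears where 1788 - 2P = 5P - 32, i.e. P* = 260 and Q* = 1268.
The floor of 630 is above the equilibrium price 260, so it binds.
At P = 630: Qd = 1788 - 2·630 = 528 and Qs = 5·630 - 32 = 3118.
Producer surplus without the control is ½ · (260 - 6.4) · 1268 = 160782.4.
With the floor, 528 units are sold at 630. The supply price at Q = 528 is 112, so PS = ½ · [(630 - 6.4) + (630 - 112)] · 528 = 301382.4.
Change in producer surplus = 301382.4 - 160782.4 = 140600.

140600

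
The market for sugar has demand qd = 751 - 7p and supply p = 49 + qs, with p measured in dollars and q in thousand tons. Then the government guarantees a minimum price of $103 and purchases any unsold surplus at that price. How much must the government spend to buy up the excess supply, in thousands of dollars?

2472

Rearranging supply gives qs = p - 49. Without the control the market clears where 751 - 7p = p - 49, i.e. p* = 100 and q* = 51.
Because the floor (103) lies above the market-clearing price, it is binding.
At p = 103: qd = 751 - 7·103 = 30 and qs = 103 - 49 = 54.
Surplus = qs - qd = 24.
Government expenditure = surplus × support price = 24 × 103 = 2472.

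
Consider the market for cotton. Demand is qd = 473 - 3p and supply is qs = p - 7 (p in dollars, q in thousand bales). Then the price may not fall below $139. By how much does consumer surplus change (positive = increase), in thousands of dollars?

-1605.5

In a free market, 473 - 3p = p - 7 gives the equilibrium p* = 120, q* = 113.
Since 139 > 120, the floor is binding.
At p = 139: qd = 473 - 3·139 = 56 and qs = 139 - 7 = 132.
Consumer surplus without the control is ½ · (473/3 - 120) · 113 = 12769/6.
With the floor, consumers buy 56 units at 139, so CS = ½ · (473/3 - 139) · 56 = 1568/3.
Change in consumer surplus = 1568/3 - 12769/6 = -1605.5.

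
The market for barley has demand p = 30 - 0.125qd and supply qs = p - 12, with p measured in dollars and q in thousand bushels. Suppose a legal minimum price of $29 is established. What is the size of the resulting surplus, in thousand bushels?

Rearranging demand gives qd = 240 - 8p. In a free market, 240 - 8p = p - 12 gives the equilibrium p* = 28, q* = 16.
Since 29 > 28, the floor is binding.
At p = 29: qd = 240 - 8·29 = 8 and qs = 29 - 12 = 17.
Surplus = qs - qd = 17 - 8 = 9.

9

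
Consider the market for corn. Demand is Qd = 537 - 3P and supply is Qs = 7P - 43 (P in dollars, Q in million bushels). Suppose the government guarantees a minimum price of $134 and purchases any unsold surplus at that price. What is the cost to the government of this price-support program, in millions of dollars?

101840

Equilibrium: 537 - 3P = 7P - 43, so 580 = 10P and P* = 58, Q* = 363.
The floor of 134 is above the equilibrium price 58, so it binds.
At P = 134: Qd = 537 - 3·134 = 135 and Qs = 7·134 - 43 = 895.
Surplus = Qs - Qd = 760.
Government expenditure = surplus × support price = 760 × 134 = 101840.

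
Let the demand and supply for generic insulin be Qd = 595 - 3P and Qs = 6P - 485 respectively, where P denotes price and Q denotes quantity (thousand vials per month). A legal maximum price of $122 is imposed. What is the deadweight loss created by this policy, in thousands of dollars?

0

Without the control the market clears where 595 - 3P = 6P - 485, i.e. P* = 120 and Q* = 235.
Since 122 is above P* = 120, the ceiling does not bind and the free-market outcome prevails.
Since the control does not bind, no trades are prevented and deadweight loss is zero.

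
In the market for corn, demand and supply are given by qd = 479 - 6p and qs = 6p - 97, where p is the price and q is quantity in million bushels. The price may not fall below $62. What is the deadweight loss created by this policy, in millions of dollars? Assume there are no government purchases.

Without the control the market clears where 479 - 6p = 6p - 97, i.e. p* = 48 and q* = 191.
The floor of 62 is above the equilibrium price 48, so it binds.
At p = 62: qd = 479 - 6·62 = 107 and qs = 6·62 - 97 = 275.
Quantity traded falls to 107. At q = 107 the demand price is (479 - 107)/6 = 62 and the supply price is (97 + 107)/6 = 34.
Deadweight loss = ½ · (62 - 34) · (191 - 107) = ½ · 28 · 84 = 1176.

1176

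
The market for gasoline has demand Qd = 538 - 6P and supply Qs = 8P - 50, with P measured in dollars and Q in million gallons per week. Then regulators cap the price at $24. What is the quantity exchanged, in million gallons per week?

In a free market, 538 - 6P = 8P - 50 gives the equilibrium P* = 42, Q* = 286.
Because the ceiling (24) lies below the market-clearing price, it is binding.
At P = 24: Qd = 538 - 6·24 = 394 and Qs = 8·24 - 50 = 142.
The quantity actually transacted is the short side, supply: 142.

142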